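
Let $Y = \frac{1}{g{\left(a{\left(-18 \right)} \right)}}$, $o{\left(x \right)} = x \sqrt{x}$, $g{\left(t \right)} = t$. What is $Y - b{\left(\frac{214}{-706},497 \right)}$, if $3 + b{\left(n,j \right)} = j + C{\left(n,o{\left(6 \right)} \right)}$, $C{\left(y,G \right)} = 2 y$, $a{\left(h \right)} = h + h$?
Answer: $- \frac{6270401}{12708} \approx -493.42$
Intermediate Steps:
$a{\left(h \right)} = 2 h$
$o{\left(x \right)} = x^{\frac{3}{2}}$
$b{\left(n,j \right)} = -3 + j + 2 n$ ($b{\left(n,j \right)} = -3 + \left(j + 2 n\right) = -3 + j + 2 n$)
$Y = - \frac{1}{36}$ ($Y = \frac{1}{2 \left(-18\right)} = \frac{1}{-36} = - \frac{1}{36} \approx -0.027778$)
$Y - b{\left(\frac{214}{-706},497 \right)} = - \frac{1}{36} - \left(-3 + 497 + 2 \frac{214}{-706}\right) = - \frac{1}{36} - \left(-3 + 497 + 2 \cdot 214 \left(- \frac{1}{706}\right)\right) = - \frac{1}{36} - \left(-3 + 497 + 2 \left(- \frac{107}{353}\right)\right) = - \frac{1}{36} - \left(-3 + 497 - \frac{214}{353}\right) = - \frac{1}{36} - \frac{174168}{353} = - \frac{6270401}{12708}$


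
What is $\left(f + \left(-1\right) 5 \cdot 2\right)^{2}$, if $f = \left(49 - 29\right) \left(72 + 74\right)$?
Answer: $8468100$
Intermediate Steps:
$f = 2920$ ($f = 20 \cdot 146 = 2920$)
$\left(f + \left(-1\right) 5 \cdot 2\right)^{2} = \left(2920 + \left(-1\right) 5 \cdot 2\right)^{2} = \left(2920 - 10\right)^{2} = 2910^{2} = 8468100$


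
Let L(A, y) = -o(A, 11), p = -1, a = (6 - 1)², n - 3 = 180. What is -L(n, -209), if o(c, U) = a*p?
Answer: -25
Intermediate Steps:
n = 183 (n = 3 + 180 = 183)
a = 25 (a = 5² = 25)
o(c, U) = -25 (o(c, U) = 25*(-1) = -25)
L(A, y) = 25 (L(A, y) = -1*(-25) = 25)
-L(n, -209) = -1*25 = -25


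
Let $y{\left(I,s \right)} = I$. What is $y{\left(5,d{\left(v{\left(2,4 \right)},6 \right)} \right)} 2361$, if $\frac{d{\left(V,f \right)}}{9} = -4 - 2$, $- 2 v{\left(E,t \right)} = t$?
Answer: $11805$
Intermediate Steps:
$v{\left(E,t \right)} = - \frac{t}{2}$
$d{\left(V,f \right)} = -54$ ($d{\left(V,f \right)} = 9 \left(-4 - 2\right) = 9 \left(-6\right) = -54$)
$y{\left(5,d{\left(v{\left(2,4 \right)},6 \right)} \right)} 2361 = 5 \cdot 2361 = 11805$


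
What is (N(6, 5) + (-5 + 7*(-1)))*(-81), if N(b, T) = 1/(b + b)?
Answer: 3861/4 ≈ 965.25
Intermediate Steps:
N(b, T) = 1/(2*b)
(N(6, 5) + (-5 + 7*(-1)))*(-81) = ((1/2)/6 + (-5 + 7*(-1)))*(-81) = ((1/2)*(1/6) + (-5 - 7))*(-81) = (1/12 - 12)*(-81) = -143/12*(-81) = 3861/4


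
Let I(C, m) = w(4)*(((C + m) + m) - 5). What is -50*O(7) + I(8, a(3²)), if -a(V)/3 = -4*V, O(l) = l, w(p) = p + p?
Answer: 1402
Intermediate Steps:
w(p) = 2*p
a(V) = 12*V (a(V) = -(-12)*V = 12*V)
I(C, m) = -40 + 8*C + 16*m (I(C, m) = (2*4)*(((C + m) + m) - 5) = 8*((C + 2*m) - 5) = 8*(-5 + C + 2*m) = -40 + 8*C + 16*m)
-50*O(7) + I(8, a(3²)) = -50*7 + (-40 + 8*8 + 16*(12*3²)) = -350 + (-40 + 64 + 16*(12*9)) = -350 + (-40 + 64 + 16*108) = -350 + (-40 + 64 + 1728) = -350 + 1752 = 1402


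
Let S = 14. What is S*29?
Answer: 406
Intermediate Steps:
S*29 = 14*29 = 406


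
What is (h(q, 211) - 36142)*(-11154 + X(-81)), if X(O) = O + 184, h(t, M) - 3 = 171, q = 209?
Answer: 397482368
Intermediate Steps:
h(t, M) = 174 (h(t, M) = 3 + 171 = 174)
X(O) = 184 + O
(h(q, 211) - 36142)*(-11154 + X(-81)) = (174 - 36142)*(-11154 + (184 - 81)) = -35968*(-11154 + 103) = -35968*(-11051) = 397482368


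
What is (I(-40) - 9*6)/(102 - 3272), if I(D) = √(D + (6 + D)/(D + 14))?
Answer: 27/1585 - I*√6539/41210 ≈ 0.017035 - 0.0019622*I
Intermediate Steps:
I(D) = √(D + (6 + D)/(14 + D))
(I(-40) - 9*6)/(102 - 3272) = (√((6 - 40 - 40*(14 - 40))/(14 - 40)) - 9*6)/(102 - 3272) = (√((6 - 40 - 40*(-26))/(-26)) - 54)/(-3170) = (√(-(6 - 40 + 1040)/26) - 54)*(-1/3170) = (√(-1/26*1006) - 54)*(-1/3170) = (√(-503/13) - 54)*(-1/3170) = (I*√6539/13 - 54)*(-1/3170) = (-54 + I*√6539/13)*(-1/3170) = 27/1585 - I*√6539/41210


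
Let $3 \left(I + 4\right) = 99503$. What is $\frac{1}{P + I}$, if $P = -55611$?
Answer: $- \frac{3}{67342} \approx -4.4549 \cdot 10^{-5}$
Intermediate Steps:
$I = \frac{99491}{3}$ ($I = -4 + \frac{1}{3} \cdot 99503 = -4 + \frac{99503}{3} = \frac{99491}{3} \approx 33164.0$)
$\frac{1}{P + I} = \frac{1}{-55611 + \frac{99491}{3}} = \frac{1}{- \frac{67342}{3}} = - \frac{3}{67342}$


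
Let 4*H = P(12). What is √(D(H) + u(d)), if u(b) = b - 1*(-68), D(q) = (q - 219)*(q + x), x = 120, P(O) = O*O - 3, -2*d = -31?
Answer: I*√455099/4 ≈ 168.65*I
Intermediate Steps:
d = 31/2 (d = -½*(-31) = 31/2 ≈ 15.500)
P(O) = -3 + O² (P(O) = O² - 3 = -3 + O²)
H = 141/4 (H = (-3 + 12²)/4 = (-3 + 144)/4 = (¼)*141 = 141/4 ≈ 35.250)
D(q) = (-219 + q)*(120 + q) (D(q) = (q - 219)*(q + 120) = (-219 + q)*(120 + q))
u(b) = 68 + b (u(b) = b + 68 = 68 + b)
√(D(H) + u(d)) = √((-26280 + (141/4)² - 99*141/4) + (68 + 31/2)) = √((-26280 + 19881/16 - 13959/4) + 167/2) = √(-456435/16 + 167/2) = √(-455099/16) = I*√455099/4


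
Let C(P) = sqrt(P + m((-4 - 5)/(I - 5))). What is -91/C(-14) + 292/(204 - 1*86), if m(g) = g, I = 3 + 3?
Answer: 146/59 + 91*I*sqrt(23)/23 ≈ 2.4746 + 18.975*I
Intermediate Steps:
I = 6
C(P) = sqrt(-9 + P) (C(P) = sqrt(P + (-4 - 5)/(6 - 5)) = sqrt(P - 9/1) = sqrt(P - 9*1) = sqrt(P - 9) = sqrt(-9 + P))
-91/C(-14) + 292/(204 - 1*86) = -91/sqrt(-9 - 14) + 292/(204 - 1*86) = -91*(-I*sqrt(23)/23) + 292/(204 - 86) = -91*(-I*sqrt(23)/23) + 292/118 = -(-91)*I*sqrt(23)/23 + 292*(1/118) = 91*I*sqrt(23)/23 + 146/59 = 146/59 + 91*I*sqrt(23)/23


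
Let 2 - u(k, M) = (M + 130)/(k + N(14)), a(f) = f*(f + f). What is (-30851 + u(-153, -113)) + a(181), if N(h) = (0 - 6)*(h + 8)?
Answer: 9881822/285 ≈ 34673.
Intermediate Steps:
N(h) = -48 - 6*h (N(h) = -6*(8 + h) = -48 - 6*h)
a(f) = 2*f² (a(f) = f*(2*f) = 2*f²)
u(k, M) = 2 - (130 + M)/(-132 + k) (u(k, M) = 2 - (M + 130)/(k + (-48 - 6*14)) = 2 - (130 + M)/(k + (-48 - 84)) = 2 - (130 + M)/(k - 132) = 2 - (130 + M)/(-132 + k))
(-30851 + u(-153, -113)) + a(181) = (-30851 + (-394 - 1*(-113) + 2*(-153))/(-132 - 153)) + 2*181² = (-30851 + (-394 + 113 - 306)/(-285)) + 2*32761 = (-30851 - 1/285*(-587)) + 65522 = (-30851 + 587/285) + 65522 = -8791948/285 + 65522 = 9881822/285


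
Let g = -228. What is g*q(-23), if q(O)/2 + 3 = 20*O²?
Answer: -4823112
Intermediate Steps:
q(O) = -6 + 40*O² (q(O) = -6 + 2*(20*O²) = -6 + 40*O²)
g*q(-23) = -228*(-6 + 40*(-23)²) = -228*(-6 + 40*529) = -228*(-6 + 21160) = -228*21154 = -4823112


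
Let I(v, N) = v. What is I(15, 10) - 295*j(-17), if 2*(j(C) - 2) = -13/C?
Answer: -23385/34 ≈ -687.79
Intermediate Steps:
j(C) = 2 - 13/(2*C) (j(C) = 2 + (-13/C)/2 = 2 - 13/(2*C))
I(15, 10) - 295*j(-17) = 15 - 295*(2 - 13/2/(-17)) = 15 - 295*(2 - 13/2*(-1/17)) = 15 - 295*(2 + 13/34) = 15 - 295*81/34 = 15 - 23895/34 = -23385/34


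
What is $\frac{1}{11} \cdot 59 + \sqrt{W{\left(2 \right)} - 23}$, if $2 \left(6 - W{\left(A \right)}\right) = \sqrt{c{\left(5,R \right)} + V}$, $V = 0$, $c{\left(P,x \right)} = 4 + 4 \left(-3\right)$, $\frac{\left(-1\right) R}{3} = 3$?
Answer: $\frac{59}{11} + \sqrt{-17 - i \sqrt{2}} \approx 5.535 - 4.1267 i$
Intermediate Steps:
$R = -9$ ($R = \left(-3\right) 3 = -9$)
$c{\left(P,x \right)} = -8$ ($c{\left(P,x \right)} = 4 - 12 = -8$)
$W{\left(A \right)} = 6 - i \sqrt{2}$ ($W{\left(A \right)} = 6 - \frac{\sqrt{-8 + 0}}{2} = 6 - \frac{\sqrt{-8}}{2} = 6 - \frac{2 i \sqrt{2}}{2} = 6 - i \sqrt{2}$)
$\frac{1}{11} \cdot 59 + \sqrt{W{\left(2 \right)} - 23} = \frac{1}{11} \cdot 59 + \sqrt{\left(6 - i \sqrt{2}\right) - 23} = \frac{1}{11} \cdot 59 + \sqrt{-17 - i \sqrt{2}} = \frac{59}{11} + \sqrt{-17 - i \sqrt{2}}$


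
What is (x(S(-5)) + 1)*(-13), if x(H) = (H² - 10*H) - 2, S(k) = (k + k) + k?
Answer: -4862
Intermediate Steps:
S(k) = 3*k (S(k) = 2*k + k = 3*k)
x(H) = -2 + H² - 10*H
(x(S(-5)) + 1)*(-13) = ((-2 + (3*(-5))² - 30*(-5)) + 1)*(-13) = ((-2 + (-15)² - 10*(-15)) + 1)*(-13) = ((-2 + 225 + 150) + 1)*(-13) = (373 + 1)*(-13) = 374*(-13) = -4862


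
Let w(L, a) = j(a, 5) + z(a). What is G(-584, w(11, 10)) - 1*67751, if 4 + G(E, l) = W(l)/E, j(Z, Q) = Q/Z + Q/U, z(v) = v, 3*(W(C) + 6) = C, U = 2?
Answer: -118706755/1752 ≈ -67755.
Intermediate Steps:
W(C) = -6 + C/3
j(Z, Q) = Q/2 + Q/Z (j(Z, Q) = Q/Z + Q/2 = Q/2 + Q/Z)
w(L, a) = 5/2 + a + 5/a (w(L, a) = ((1/2)*5 + 5/a) + a = (5/2 + 5/a) + a = 5/2 + a + 5/a)
G(E, l) = -4 + (-6 + l/3)/E
G(-584, w(11, 10)) - 1*67751 = (1/3)*(-18 + (5/2 + 10 + 5/10) - 12*(-584))/(-584) - 1*67751 = (1/3)*(-1/584)*(-18 + (5/2 + 10 + 5*(1/10)) + 7008) - 67751 = (1/3)*(-1/584)*(-18 + (5/2 + 10 + 1/2) + 7008) - 67751 = (1/3)*(-1/584)*(-18 + 13 + 7008) - 67751 = (1/3)*(-1/584)*7003 - 67751 = -7003/1752 - 67751 = -118706755/1752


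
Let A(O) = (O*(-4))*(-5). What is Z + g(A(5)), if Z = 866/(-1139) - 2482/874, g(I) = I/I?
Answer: -1294198/497743 ≈ -2.6001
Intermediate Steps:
A(O) = 20*O (A(O) = -4*O*(-5) = 20*O)
g(I) = 1
Z = -1791941/497743 (Z = 866*(-1/1139) - 2482*1/874 = -866/1139 - 1241/437 = -1791941/497743 ≈ -3.6001)
Z + g(A(5)) = -1791941/497743 + 1 = -1294198/497743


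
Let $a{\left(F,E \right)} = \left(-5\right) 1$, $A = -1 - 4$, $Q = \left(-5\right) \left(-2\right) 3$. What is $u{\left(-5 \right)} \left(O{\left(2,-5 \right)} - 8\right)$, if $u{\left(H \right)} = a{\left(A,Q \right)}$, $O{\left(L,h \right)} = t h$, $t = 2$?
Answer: $90$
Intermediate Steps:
$Q = 30$ ($Q = 10 \cdot 3 = 30$)
$O{\left(L,h \right)} = 2 h$
$A = -5$ ($A = -1 - 4 = -5$)
$a{\left(F,E \right)} = -5$
$u{\left(H \right)} = -5$
$u{\left(-5 \right)} \left(O{\left(2,-5 \right)} - 8\right) = - 5 \left(2 \left(-5\right) - 8\right) = - 5 \left(-10 - 8\right) = \left(-5\right) \left(-18\right) = 90$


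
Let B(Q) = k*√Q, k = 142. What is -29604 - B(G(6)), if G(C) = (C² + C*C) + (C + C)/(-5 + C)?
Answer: -29604 - 284*√21 ≈ -30905.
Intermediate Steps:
G(C) = 2*C² + 2*C/(-5 + C) (G(C) = (C² + C²) + (2*C)/(-5 + C) = 2*C² + 2*C/(-5 + C))
B(Q) = 142*√Q
-29604 - B(G(6)) = -29604 - 142*√(2*6*(1 + 6² - 5*6)/(-5 + 6)) = -29604 - 142*√(2*6*(1 + 36 - 30)/1) = -29604 - 142*√(2*6*1*7) = -29604 - 142*√84 = -29604 - 142*2*√21 = -29604 - 284*√21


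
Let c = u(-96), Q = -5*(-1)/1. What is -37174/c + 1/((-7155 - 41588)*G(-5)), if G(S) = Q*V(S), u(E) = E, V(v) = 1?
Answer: 4529930657/11698320 ≈ 387.23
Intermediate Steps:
Q = 5 (Q = 5*1 = 5)
c = -96
G(S) = 5 (G(S) = 5*1 = 5)
-37174/c + 1/((-7155 - 41588)*G(-5)) = -37174/(-96) + 1/(-7155 - 41588*5) = -37174*(-1/96) + (⅕)/(-48743) = 18587/48 - 1/48743*⅕ = 18587/48 - 1/243715 = 4529930657/11698320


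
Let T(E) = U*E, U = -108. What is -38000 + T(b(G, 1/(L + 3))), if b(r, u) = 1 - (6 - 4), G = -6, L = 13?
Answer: -37892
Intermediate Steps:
b(r, u) = -1 (b(r, u) = 1 - 1*2 = 1 - 2 = -1)
T(E) = -108*E
-38000 + T(b(G, 1/(L + 3))) = -38000 - 108*(-1) = -38000 + 108 = -37892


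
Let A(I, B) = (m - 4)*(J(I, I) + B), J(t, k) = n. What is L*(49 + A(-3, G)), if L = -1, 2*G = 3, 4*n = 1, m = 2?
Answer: -91/2 ≈ -45.500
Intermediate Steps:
n = ¼ (n = (¼)*1 = ¼ ≈ 0.25000)
J(t, k) = ¼
G = 3/2 (G = (½)*3 = 3/2 ≈ 1.5000)
A(I, B) = -½ - 2*B (A(I, B) = (2 - 4)*(¼ + B) = -2*(¼ + B) = -½ - 2*B)
L*(49 + A(-3, G)) = -(49 + (-½ - 2*3/2)) = -(49 + (-½ - 3)) = -(49 - 7/2) = -1*91/2 = -91/2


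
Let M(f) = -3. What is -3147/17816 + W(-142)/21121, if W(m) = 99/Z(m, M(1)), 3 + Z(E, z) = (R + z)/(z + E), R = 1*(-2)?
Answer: -2883689709/16180544648 ≈ -0.17822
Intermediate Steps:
R = -2
Z(E, z) = -3 + (-2 + z)/(E + z) (Z(E, z) = -3 + (-2 + z)/(z + E) = -3 + (-2 + z)/(E + z))
W(m) = 99*(-3 + m)/(4 - 3*m) (W(m) = 99/(((-2 - 3*m - 2*(-3))/(m - 3))) = 99/(((-2 - 3*m + 6)/(-3 + m))) = 99/(((4 - 3*m)/(-3 + m))) = 99*((-3 + m)/(4 - 3*m)) = 99*(-3 + m)/(4 - 3*m))
-3147/17816 + W(-142)/21121 = -3147/17816 + (99*(3 - 1*(-142))/(-4 + 3*(-142)))/21121 = -3147*1/17816 + (99*(3 + 142)/(-4 - 426))*(1/21121) = -3147/17816 + (99*145/(-430))*(1/21121) = -3147/17816 + (99*(-1/430)*145)*(1/21121) = -3147/17816 - 2871/86*1/21121 = -3147/17816 - 2871/1816406 = -2883689709/16180544648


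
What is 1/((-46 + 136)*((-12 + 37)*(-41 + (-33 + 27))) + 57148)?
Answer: -1/48602 ≈ -2.0575e-5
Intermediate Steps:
1/((-46 + 136)*((-12 + 37)*(-41 + (-33 + 27))) + 57148) = 1/(90*(25*(-41 - 6)) + 57148) = 1/(90*(25*(-47)) + 57148) = 1/(90*(-1175) + 57148) = 1/(-105750 + 57148) = 1/(-48602) = -1/48602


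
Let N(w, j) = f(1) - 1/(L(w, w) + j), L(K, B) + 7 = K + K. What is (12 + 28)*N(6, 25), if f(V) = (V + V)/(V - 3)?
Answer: -124/3 ≈ -41.333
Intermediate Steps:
L(K, B) = -7 + 2*K (L(K, B) = -7 + (K + K) = -7 + 2*K)
f(V) = 2*V/(-3 + V) (f(V) = (2*V)/(-3 + V) = 2*V/(-3 + V))
N(w, j) = -1 - 1/(-7 + j + 2*w) (N(w, j) = 2*1/(-3 + 1) - 1/((-7 + 2*w) + j) = 2*1/(-2) - 1/(-7 + j + 2*w) = 2*1*(-1/2) - 1/(-7 + j + 2*w) = -1 - 1/(-7 + j + 2*w))
(12 + 28)*N(6, 25) = (12 + 28)*((6 - 1*25 - 2*6)/(-7 + 25 + 2*6)) = 40*((6 - 25 - 12)/(-7 + 25 + 12)) = 40*(-31/30) = -124/3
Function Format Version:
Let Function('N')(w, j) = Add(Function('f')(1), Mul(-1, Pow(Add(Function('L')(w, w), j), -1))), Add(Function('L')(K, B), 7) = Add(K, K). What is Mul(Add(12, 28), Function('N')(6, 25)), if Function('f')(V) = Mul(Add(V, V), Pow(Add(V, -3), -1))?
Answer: Rational(-124, 3) ≈ -41.333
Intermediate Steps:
Function('L')(K, B) = Add(-7, Mul(2, K)) (Function('L')(K, B) = Add(-7, Add(K, K)) = Add(-7, Mul(2, K)))
Function('f')(V) = Mul(2, V, Pow(Add(-3, V), -1)) (Function('f')(V) = Mul(Mul(2, V), Pow(Add(-3, V), -1)) = Mul(2, V, Pow(Add(-3, V), -1)))
Function('N')(w, j) = Add(-1, Mul(-1, Pow(Add(-7, j, Mul(2, w)), -1))) (Function('N')(w, j) = Add(Mul(2, 1, Pow(Add(-3, 1), -1)), Mul(-1, Pow(Add(Add(-7, Mul(2, w)), j), -1))) = Add(Mul(2, 1, Pow(-2, -1)), Mul(-1, Pow(Add(-7, j, Mul(2, w)), -1))) = Add(Mul(2, 1, Rational(-1, 2)), Mul(-1, Pow(Add(-7, j, Mul(2, w)), -1))) = Add(-1, Mul(-1, Pow(Add(-7, j, Mul(2, w)), -1))))
Mul(Add(12, 28), Function('N')(6, 25)) = Mul(Add(12, 28), Mul(Pow(Add(-7, 25, Mul(2, 6)), -1), Add(6, Mul(-1, 25), Mul(-2, 6)))) = Mul(40, Mul(Pow(Add(-7, 25, 12), -1), Add(6, -25, -12))) = Mul(40, Mul(Pow(30, -1), -31)) = Mul(40, Mul(Rational(1, 30), -31)) = Mul(40, Rational(-31, 30)) = Rational(-124, 3)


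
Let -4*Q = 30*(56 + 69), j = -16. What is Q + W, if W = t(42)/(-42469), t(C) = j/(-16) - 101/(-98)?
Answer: -1950919787/2080981 ≈ -937.50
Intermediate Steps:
t(C) = 199/98 (t(C) = -16/(-16) - 101/(-98) = -16*(-1/16) - 101*(-1/98) = 1 + 101/98 = 199/98)
Q = -1875/2 (Q = -15*(56 + 69)/2 = -15*125/2 = -1/4*3750 = -1875/2 ≈ -937.50)
W = -199/4161962 (W = (199/98)/(-42469) = (199/98)*(-1/42469) = -199/4161962 ≈ -4.7814e-5)
Q + W = -1875/2 - 199/4161962 = -1950919787/2080981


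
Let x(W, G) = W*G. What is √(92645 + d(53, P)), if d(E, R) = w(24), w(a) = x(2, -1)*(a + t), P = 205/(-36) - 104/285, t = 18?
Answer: 7*√1889 ≈ 304.24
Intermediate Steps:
x(W, G) = G*W
P = -20723/3420 (P = 205*(-1/36) - 104*1/285 = -205/36 - 104/285 = -20723/3420 ≈ -6.0594)
w(a) = -36 - 2*a (w(a) = (-1*2)*(a + 18) = -2*(18 + a) = -36 - 2*a)
d(E, R) = -84 (d(E, R) = -36 - 2*24 = -36 - 48 = -84)
√(92645 + d(53, P)) = √(92645 - 84) = √92561 = 7*√1889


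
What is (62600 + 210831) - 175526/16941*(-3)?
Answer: 1544240383/5647 ≈ 2.7346e+5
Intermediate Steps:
(62600 + 210831) - 175526/16941*(-3) = 273431 - 175526*1/16941*(-3) = 273431 - 175526/16941*(-3) = 273431 + 175526/5647 = 1544240383/5647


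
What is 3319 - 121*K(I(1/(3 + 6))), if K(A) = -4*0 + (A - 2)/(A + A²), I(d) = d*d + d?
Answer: 2255021/455 ≈ 4956.1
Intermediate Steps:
I(d) = d + d² (I(d) = d² + d = d + d²)
K(A) = (-2 + A)/(A + A²) (K(A) = 0 + (-2 + A)/(A + A²) = (-2 + A)/(A + A²))
3319 - 121*K(I(1/(3 + 6))) = 3319 - 121*(-2 + (1 + 1/(3 + 6))/(3 + 6))/((((1 + 1/(3 + 6))/(3 + 6)))*(1 + (1 + 1/(3 + 6))/(3 + 6))) = 3319 - 121*(-2 + (1 + 1/9)/9)/((((1 + 1/9)/9))*(1 + (1 + 1/9)/9)) = 3319 - 121*(-2 + (1 + ⅑)/9)/((((1 + ⅑)/9))*(1 + (1 + ⅑)/9)) = 3319 - 121*(-2 + (⅑)*(10/9))/((((⅑)*(10/9)))*(1 + (⅑)*(10/9))) = 3319 - 121*(-2 + 10/81)/((10/81)*(1 + 10/81)) = 3319 - 121*(81/10)*(-152/81)/(91/81) = 3319 - 121*(81/10)*(81/91)*(-152/81) = 3319 - 121*(-6156)/455 = 3319 - 1*(-744876/455) = 3319 + 744876/455 = 2255021/455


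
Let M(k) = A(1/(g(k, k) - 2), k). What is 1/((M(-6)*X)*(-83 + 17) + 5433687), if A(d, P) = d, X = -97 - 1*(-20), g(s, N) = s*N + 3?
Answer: 37/201051501 ≈ 1.8403e-7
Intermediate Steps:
g(s, N) = 3 + N*s (g(s, N) = N*s + 3 = 3 + N*s)
X = -77 (X = -97 + 20 = -77)
M(k) = 1/(1 + k²) (M(k) = 1/((3 + k*k) - 2) = 1/((3 + k²) - 2) = 1/(1 + k²))
1/((M(-6)*X)*(-83 + 17) + 5433687) = 1/((-77/(1 + (-6)²))*(-83 + 17) + 5433687) = 1/((-77/(1 + 36))*(-66) + 5433687) = 1/((-77/37)*(-66) + 5433687) = 1/(((1/37)*(-77))*(-66) + 5433687) = 1/(-77/37*(-66) + 5433687) = 1/(5082/37 + 5433687) = 1/(201051501/37) = 37/201051501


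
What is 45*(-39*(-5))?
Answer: 8775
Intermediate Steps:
45*(-39*(-5)) = 45*195 = 8775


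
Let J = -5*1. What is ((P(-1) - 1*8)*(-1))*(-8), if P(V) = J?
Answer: -104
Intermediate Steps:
J = -5
P(V) = -5
((P(-1) - 1*8)*(-1))*(-8) = ((-5 - 1*8)*(-1))*(-8) = ((-5 - 8)*(-1))*(-8) = -13*(-1)*(-8) = 13*(-8) = -104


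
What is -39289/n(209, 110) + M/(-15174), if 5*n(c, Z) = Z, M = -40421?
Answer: -148820506/83457 ≈ -1783.2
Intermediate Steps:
n(c, Z) = Z/5
-39289/n(209, 110) + M/(-15174) = -39289/((⅕)*110) - 40421/(-15174) = -39289/22 - 40421*(-1/15174) = -39289*1/22 + 40421/15174 = -39289/22 + 40421/15174 = -148820506/83457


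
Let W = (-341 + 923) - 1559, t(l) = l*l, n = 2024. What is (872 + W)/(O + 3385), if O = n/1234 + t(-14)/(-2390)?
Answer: -77418075/2496960149 ≈ -0.031005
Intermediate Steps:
t(l) = l²
O = 1148874/737315 (O = 2024/1234 + (-14)²/(-2390) = 2024*(1/1234) + 196*(-1/2390) = 1012/617 - 98/1195 = 1148874/737315 ≈ 1.5582)
W = -977 (W = 582 - 1559 = -977)
(872 + W)/(O + 3385) = (872 - 977)/(1148874/737315 + 3385) = -105/2496960149/737315 = -105*737315/2496960149 = -77418075/2496960149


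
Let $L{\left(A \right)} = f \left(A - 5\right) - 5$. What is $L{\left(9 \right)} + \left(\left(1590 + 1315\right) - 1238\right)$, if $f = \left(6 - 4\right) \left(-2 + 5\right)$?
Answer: $1686$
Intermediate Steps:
$f = 6$ ($f = 2 \cdot 3 = 6$)
$L{\left(A \right)} = -35 + 6 A$ ($L{\left(A \right)} = 6 \left(A - 5\right) - 5 = 6 \left(-5 + A\right) - 5 = \left(-30 + 6 A\right) - 5 = -35 + 6 A$)
$L{\left(9 \right)} + \left(\left(1590 + 1315\right) - 1238\right) = \left(-35 + 6 \cdot 9\right) + \left(\left(1590 + 1315\right) - 1238\right) = \left(-35 + 54\right) + \left(2905 - 1238\right) = 19 + 1667 = 1686$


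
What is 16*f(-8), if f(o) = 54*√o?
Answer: 1728*I*√2 ≈ 2443.8*I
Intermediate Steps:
16*f(-8) = 16*(54*√(-8)) = 16*(54*(2*I*√2)) = 16*(108*I*√2) = 1728*I*√2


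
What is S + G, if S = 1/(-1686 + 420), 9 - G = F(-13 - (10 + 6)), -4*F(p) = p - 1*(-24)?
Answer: 19621/2532 ≈ 7.7492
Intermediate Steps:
F(p) = -6 - p/4 (F(p) = -(p - 1*(-24))/4 = -(p + 24)/4 = -(24 + p)/4 = -6 - p/4)
G = 31/4 (G = 9 - (-6 - (-13 - (10 + 6))/4) = 9 - (-6 - (-13 - 1*16)/4) = 9 - (-6 - (-13 - 16)/4) = 9 - (-6 - ¼*(-29)) = 9 - (-6 + 29/4) = 9 - 1*5/4 = 9 - 5/4 = 31/4 ≈ 7.7500)
S = -1/1266 (S = 1/(-1266) = -1/1266 ≈ -0.00078989)
S + G = -1/1266 + 31/4 = 19621/2532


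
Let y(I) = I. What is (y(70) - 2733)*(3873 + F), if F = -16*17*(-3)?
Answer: -12486807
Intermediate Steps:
F = 816 (F = -272*(-3) = 816)
(y(70) - 2733)*(3873 + F) = (70 - 2733)*(3873 + 816) = -2663*4689 = -12486807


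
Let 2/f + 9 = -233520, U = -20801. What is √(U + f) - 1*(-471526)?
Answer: 471526 + I*√1134399048153699/233529 ≈ 4.7153e+5 + 144.23*I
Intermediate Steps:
f = -2/233529 (f = 2/(-9 - 233520) = 2/(-233529) = 2*(-1/233529) = -2/233529 ≈ -8.5642e-6)
√(U + f) - 1*(-471526) = √(-20801 - 2/233529) - 1*(-471526) = √(-4857636731/233529) + 471526 = I*√1134399048153699/233529 + 471526 = 471526 + I*√1134399048153699/233529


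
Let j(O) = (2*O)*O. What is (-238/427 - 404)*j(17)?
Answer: -14263884/61 ≈ -2.3383e+5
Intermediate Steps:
j(O) = 2*O²
(-238/427 - 404)*j(17) = (-238/427 - 404)*(2*17²) = (-238*1/427 - 404)*(2*289) = (-34/61 - 404)*578 = -24678/61*578 = -14263884/61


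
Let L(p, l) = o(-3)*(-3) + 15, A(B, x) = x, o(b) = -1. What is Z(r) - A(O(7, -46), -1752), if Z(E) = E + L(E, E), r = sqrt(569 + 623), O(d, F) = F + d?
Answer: 1770 + 2*sqrt(298) ≈ 1804.5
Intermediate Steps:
L(p, l) = 18 (L(p, l) = -1*(-3) + 15 = 3 + 15 = 18)
r = 2*sqrt(298) (r = sqrt(1192) = 2*sqrt(298) ≈ 34.525)
Z(E) = 18 + E (Z(E) = E + 18 = 18 + E)
Z(r) - A(O(7, -46), -1752) = (18 + 2*sqrt(298)) - 1*(-1752) = (18 + 2*sqrt(298)) + 1752 = 1770 + 2*sqrt(298)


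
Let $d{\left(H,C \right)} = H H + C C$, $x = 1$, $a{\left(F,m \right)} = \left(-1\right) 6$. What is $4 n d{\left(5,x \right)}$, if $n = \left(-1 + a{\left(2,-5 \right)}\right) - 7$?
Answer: $-1456$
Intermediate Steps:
$a{\left(F,m \right)} = -6$
$d{\left(H,C \right)} = C^{2} + H^{2}$ ($d{\left(H,C \right)} = H^{2} + C^{2} = C^{2} + H^{2}$)
$n = -14$ ($n = \left(-1 - 6\right) - 7 = -7 - 7 = -14$)
$4 n d{\left(5,x \right)} = 4 \left(-14\right) \left(1^{2} + 5^{2}\right) = - 56 \left(1 + 25\right) = \left(-56\right) 26 = -1456$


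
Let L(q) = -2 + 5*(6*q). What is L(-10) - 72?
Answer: -374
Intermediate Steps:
L(q) = -2 + 30*q
L(-10) - 72 = (-2 + 30*(-10)) - 72 = (-2 - 300) - 72 = -302 - 72 = -374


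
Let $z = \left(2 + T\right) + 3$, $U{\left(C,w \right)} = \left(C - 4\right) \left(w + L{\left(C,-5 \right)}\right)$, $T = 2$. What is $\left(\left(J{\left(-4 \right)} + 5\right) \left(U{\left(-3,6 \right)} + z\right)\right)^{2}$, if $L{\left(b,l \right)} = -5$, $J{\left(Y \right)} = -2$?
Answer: $0$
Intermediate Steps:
$U{\left(C,w \right)} = \left(-5 + w\right) \left(-4 + C\right)$ ($U{\left(C,w \right)} = \left(C - 4\right) \left(w - 5\right) = \left(-4 + C\right) \left(-5 + w\right) = \left(-5 + w\right) \left(-4 + C\right)$)
$z = 7$ ($z = \left(2 + 2\right) + 3 = 4 + 3 = 7$)
$\left(\left(J{\left(-4 \right)} + 5\right) \left(U{\left(-3,6 \right)} + z\right)\right)^{2} = \left(\left(-2 + 5\right) \left(\left(20 - -15 - 24 - 18\right) + 7\right)\right)^{2} = \left(3 \left(\left(20 + 15 - 24 - 18\right) + 7\right)\right)^{2} = \left(3 \left(-7 + 7\right)\right)^{2} = \left(3 \cdot 0\right)^{2} = 0^{2} = 0$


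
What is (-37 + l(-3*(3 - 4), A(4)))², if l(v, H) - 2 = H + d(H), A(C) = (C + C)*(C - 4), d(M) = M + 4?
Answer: 961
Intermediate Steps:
d(M) = 4 + M
A(C) = 2*C*(-4 + C) (A(C) = (2*C)*(-4 + C) = 2*C*(-4 + C))
l(v, H) = 6 + 2*H (l(v, H) = 2 + (H + (4 + H)) = 2 + (4 + 2*H) = 6 + 2*H)
(-37 + l(-3*(3 - 4), A(4)))² = (-37 + (6 + 2*(2*4*(-4 + 4))))² = (-37 + (6 + 2*(2*4*0)))² = (-37 + (6 + 2*0))² = (-37 + (6 + 0))² = (-37 + 6)² = (-31)² = 961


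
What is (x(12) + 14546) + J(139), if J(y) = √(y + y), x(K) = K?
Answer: 14558 + √278 ≈ 14575.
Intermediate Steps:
J(y) = √2*√y (J(y) = √(2*y) = √2*√y)
(x(12) + 14546) + J(139) = (12 + 14546) + √2*√139 = 14558 + √278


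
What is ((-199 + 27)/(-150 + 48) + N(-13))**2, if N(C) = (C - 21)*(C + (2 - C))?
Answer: 11437924/2601 ≈ 4397.5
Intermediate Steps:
N(C) = -42 + 2*C (N(C) = (-21 + C)*2 = -42 + 2*C)
((-199 + 27)/(-150 + 48) + N(-13))**2 = ((-199 + 27)/(-150 + 48) + (-42 + 2*(-13)))**2 = (-172/(-102) + (-42 - 26))**2 = (-172*(-1/102) - 68)**2 = (86/51 - 68)**2 = (-3382/51)**2 = 11437924/2601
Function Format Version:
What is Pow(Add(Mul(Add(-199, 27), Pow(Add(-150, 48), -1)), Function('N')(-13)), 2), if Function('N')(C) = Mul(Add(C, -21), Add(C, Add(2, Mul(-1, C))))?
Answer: Rational(11437924, 2601) ≈ 4397.5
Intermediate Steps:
Function('N')(C) = Add(-42, Mul(2, C)) (Function('N')(C) = Mul(Add(-21, C), 2) = Add(-42, Mul(2, C)))
Pow(Add(Mul(Add(-199, 27), Pow(Add(-150, 48), -1)), Function('N')(-13)), 2) = Pow(Add(Mul(Add(-199, 27), Pow(Add(-150, 48), -1)), Add(-42, Mul(2, -13))), 2) = Pow(Add(Mul(-172, Pow(-102, -1)), Add(-42, -26)), 2) = Pow(Add(Mul(-172, Rational(-1, 102)), -68), 2) = Pow(Add(Rational(86, 51), -68), 2) = Pow(Rational(-3382, 51), 2) = Rational(11437924, 2601)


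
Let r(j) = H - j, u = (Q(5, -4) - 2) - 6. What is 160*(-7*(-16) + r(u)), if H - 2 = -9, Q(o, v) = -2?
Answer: 18400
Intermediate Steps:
H = -7 (H = 2 - 9 = -7)
u = -10 (u = (-2 - 2) - 6 = -4 - 6 = -10)
r(j) = -7 - j
160*(-7*(-16) + r(u)) = 160*(-7*(-16) + (-7 - 1*(-10))) = 160*(112 + (-7 + 10)) = 160*(112 + 3) = 160*115 = 18400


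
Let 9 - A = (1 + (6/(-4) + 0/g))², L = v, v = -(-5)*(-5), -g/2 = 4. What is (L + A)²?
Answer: 4225/16 ≈ 264.06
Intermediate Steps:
g = -8 (g = -2*4 = -8)
v = -25 (v = -1*25 = -25)
L = -25
A = 35/4 (A = 9 - (1 + (6/(-4) + 0/(-8)))² = 9 - (1 + (6*(-¼) + 0*(-⅛)))² = 9 - (1 + (-3/2 + 0))² = 9 - (1 - 3/2)² = 9 - (-½)² = 9 - 1*¼ = 9 - ¼ = 35/4 ≈ 8.7500)
(L + A)² = (-25 + 35/4)² = (-65/4)² = 4225/16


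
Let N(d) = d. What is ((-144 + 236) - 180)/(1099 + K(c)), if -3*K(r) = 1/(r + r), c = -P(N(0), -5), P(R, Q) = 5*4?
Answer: -10560/131881 ≈ -0.080072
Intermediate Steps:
P(R, Q) = 20
c = -20 (c = -1*20 = -20)
K(r) = -1/(6*r) (K(r) = -1/(3*(r + r)) = -1/(2*r)/3 = -1/(6*r))
((-144 + 236) - 180)/(1099 + K(c)) = ((-144 + 236) - 180)/(1099 - ⅙/(-20)) = (92 - 180)/(1099 - ⅙*(-1/20)) = -88/(1099 + 1/120) = -88/131881/120 = -88*120/131881 = -10560/131881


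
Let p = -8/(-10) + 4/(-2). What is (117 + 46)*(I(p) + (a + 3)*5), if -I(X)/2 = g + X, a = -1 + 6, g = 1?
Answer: 32926/5 ≈ 6585.2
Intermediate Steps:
p = -6/5 (p = -8*(-⅒) + 4*(-½) = ⅘ - 2 = -6/5 ≈ -1.2000)
a = 5
I(X) = -2 - 2*X (I(X) = -2*(1 + X) = -2 - 2*X)
(117 + 46)*(I(p) + (a + 3)*5) = (117 + 46)*((-2 - 2*(-6/5)) + (5 + 3)*5) = 163*((-2 + 12/5) + 8*5) = 163*(⅖ + 40) = 163*(202/5) = 32926/5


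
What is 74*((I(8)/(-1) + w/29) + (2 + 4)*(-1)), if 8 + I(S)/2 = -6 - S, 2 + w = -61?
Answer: 76886/29 ≈ 2651.2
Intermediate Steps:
w = -63 (w = -2 - 61 = -63)
I(S) = -28 - 2*S (I(S) = -16 + 2*(-6 - S) = -16 + (-12 - 2*S) = -28 - 2*S)
74*((I(8)/(-1) + w/29) + (2 + 4)*(-1)) = 74*(((-28 - 2*8)/(-1) - 63/29) + (2 + 4)*(-1)) = 74*(((-28 - 16)*(-1) - 63*1/29) + 6*(-1)) = 74*((-44*(-1) - 63/29) - 6) = 74*((44 - 63/29) - 6) = 74*(1213/29 - 6) = 74*(1039/29) = 76886/29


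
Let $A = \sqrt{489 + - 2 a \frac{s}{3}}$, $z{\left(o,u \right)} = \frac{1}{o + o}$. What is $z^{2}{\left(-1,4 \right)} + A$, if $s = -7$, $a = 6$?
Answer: $\frac{1}{4} + \sqrt{517} \approx 22.988$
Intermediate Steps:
$z{\left(o,u \right)} = \frac{1}{2 o}$
$A = \sqrt{517}$ ($A = \sqrt{489 + \left(-2\right) 6 \left(- \frac{7}{3}\right)} = \sqrt{489 - 12 \left(\left(-7\right) \frac{1}{3}\right)} = \sqrt{489 - -28} = \sqrt{489 + 28} = \sqrt{517} \approx 22.738$)
$z^{2}{\left(-1,4 \right)} + A = \left(\frac{1}{2 \left(-1\right)}\right)^{2} + \sqrt{517} = \left(\frac{1}{2} \left(-1\right)\right)^{2} + \sqrt{517} = \left(- \frac{1}{2}\right)^{2} + \sqrt{517} = \frac{1}{4} + \sqrt{517}$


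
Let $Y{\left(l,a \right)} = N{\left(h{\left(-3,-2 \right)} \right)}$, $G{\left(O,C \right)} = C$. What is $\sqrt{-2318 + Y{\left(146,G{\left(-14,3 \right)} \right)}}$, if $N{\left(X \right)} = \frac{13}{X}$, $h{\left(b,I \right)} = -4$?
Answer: $\frac{i \sqrt{9285}}{2} \approx 48.179 i$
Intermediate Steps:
$Y{\left(l,a \right)} = - \frac{13}{4}$ ($Y{\left(l,a \right)} = \frac{13}{-4} = 13 \left(- \frac{1}{4}\right) = - \frac{13}{4}$)
$\sqrt{-2318 + Y{\left(146,G{\left(-14,3 \right)} \right)}} = \sqrt{-2318 - \frac{13}{4}} = \sqrt{- \frac{9285}{4}} = \frac{i \sqrt{9285}}{2}$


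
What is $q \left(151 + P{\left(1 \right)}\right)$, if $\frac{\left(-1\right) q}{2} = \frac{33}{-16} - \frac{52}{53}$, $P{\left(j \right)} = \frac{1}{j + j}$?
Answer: $\frac{782043}{848} \approx 922.22$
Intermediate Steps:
$P{\left(j \right)} = \frac{1}{2 j}$
$q = \frac{2581}{424}$ ($q = - 2 \left(\frac{33}{-16} - \frac{52}{53}\right) = - 2 \left(33 \left(- \frac{1}{16}\right) - \frac{52}{53}\right) = - 2 \left(- \frac{33}{16} - \frac{52}{53}\right) = \left(-2\right) \left(- \frac{2581}{848}\right) = \frac{2581}{424} \approx 6.0873$)
$q \left(151 + P{\left(1 \right)}\right) = \frac{2581 \left(151 + \frac{1}{2 \cdot 1}\right)}{424} = \frac{2581 \left(151 + \frac{1}{2} \cdot 1\right)}{424} = \frac{2581 \left(151 + \frac{1}{2}\right)}{424} = \frac{2581}{424} \cdot \frac{303}{2} = \frac{782043}{848}$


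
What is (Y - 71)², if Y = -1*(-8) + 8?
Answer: 3025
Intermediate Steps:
Y = 16 (Y = 8 + 8 = 16)
(Y - 71)² = (16 - 71)² = (-55)² = 3025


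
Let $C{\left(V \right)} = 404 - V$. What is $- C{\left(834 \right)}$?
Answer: $430$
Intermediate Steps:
$- C{\left(834 \right)} = - (404 - 834) = \left(-1\right) \left(-430\right) = 430$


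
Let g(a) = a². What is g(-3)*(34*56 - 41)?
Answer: 16767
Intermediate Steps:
g(-3)*(34*56 - 41) = (-3)²*(34*56 - 41) = 9*(1904 - 41) = 9*1863 = 16767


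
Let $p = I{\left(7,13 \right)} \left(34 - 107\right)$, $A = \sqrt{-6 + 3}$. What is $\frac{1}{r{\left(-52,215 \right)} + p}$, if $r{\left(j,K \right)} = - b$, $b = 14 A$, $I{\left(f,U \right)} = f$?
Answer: $\frac{i}{7 \left(- 73 i + 2 \sqrt{3}\right)} \approx -0.0019525 + 9.2655 \cdot 10^{-5} i$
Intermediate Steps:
$A = i \sqrt{3}$ ($A = \sqrt{-3} = i \sqrt{3} \approx 1.732 i$)
$b = 14 i \sqrt{3} \approx 24.249 i$
$p = -511$ ($p = 7 \left(34 - 107\right) = 7 \left(-73\right) = -511$)
$r{\left(j,K \right)} = - 14 i \sqrt{3}$
$\frac{1}{r{\left(-52,215 \right)} + p} = \frac{1}{- 14 i \sqrt{3} - 511} = \frac{1}{-511 - 14 i \sqrt{3}}$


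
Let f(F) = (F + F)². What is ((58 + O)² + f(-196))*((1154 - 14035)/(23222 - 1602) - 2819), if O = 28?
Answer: -490908150033/1081 ≈ -4.5412e+8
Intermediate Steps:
f(F) = 4*F² (f(F) = (2*F)² = 4*F²)
((58 + O)² + f(-196))*((1154 - 14035)/(23222 - 1602) - 2819) = ((58 + 28)² + 4*(-196)²)*((1154 - 14035)/(23222 - 1602) - 2819) = (86² + 4*38416)*(-12881/21620 - 2819) = (7396 + 153664)*(-12881*1/21620 - 2819) = 161060*(-12881/21620 - 2819) = 161060*(-60959661/21620) = -490908150033/1081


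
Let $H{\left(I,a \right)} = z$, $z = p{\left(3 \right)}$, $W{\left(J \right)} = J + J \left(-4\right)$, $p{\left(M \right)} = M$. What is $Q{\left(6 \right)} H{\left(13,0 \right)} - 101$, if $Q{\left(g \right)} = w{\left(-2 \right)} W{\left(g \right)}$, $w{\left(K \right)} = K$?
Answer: $7$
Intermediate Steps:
$W{\left(J \right)} = - 3 J$ ($W{\left(J \right)} = J - 4 J = - 3 J$)
$z = 3$
$Q{\left(g \right)} = 6 g$ ($Q{\left(g \right)} = - 2 \left(- 3 g\right) = 6 g$)
$H{\left(I,a \right)} = 3$
$Q{\left(6 \right)} H{\left(13,0 \right)} - 101 = 6 \cdot 6 \cdot 3 - 101 = 36 \cdot 3 - 101 = 108 - 101 = 7$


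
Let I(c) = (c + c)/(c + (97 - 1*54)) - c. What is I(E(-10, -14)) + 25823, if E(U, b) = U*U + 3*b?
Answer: 2602381/101 ≈ 25766.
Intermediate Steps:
E(U, b) = U**2 + 3*b
I(c) = -c + 2*c/(43 + c) (I(c) = (2*c)/(c + (97 - 54)) - c = (2*c)/(c + 43) - c = (2*c)/(43 + c) - c = 2*c/(43 + c) - c = -c + 2*c/(43 + c))
I(E(-10, -14)) + 25823 = -((-10)**2 + 3*(-14))*(41 + ((-10)**2 + 3*(-14)))/(43 + ((-10)**2 + 3*(-14))) + 25823 = -(100 - 42)*(41 + (100 - 42))/(43 + (100 - 42)) + 25823 = -1*58*(41 + 58)/(43 + 58) + 25823 = -1*58*99/101 + 25823 = -1*58*1/101*99 + 25823 = -5742/101 + 25823 = 2602381/101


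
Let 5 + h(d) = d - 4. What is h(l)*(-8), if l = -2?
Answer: 88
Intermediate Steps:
h(d) = -9 + d (h(d) = -5 + (d - 4) = -5 + (-4 + d) = -9 + d)
h(l)*(-8) = (-9 - 2)*(-8) = -11*(-8) = 88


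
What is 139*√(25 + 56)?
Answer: 1251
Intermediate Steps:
139*√(25 + 56) = 139*√81 = 139*9 = 1251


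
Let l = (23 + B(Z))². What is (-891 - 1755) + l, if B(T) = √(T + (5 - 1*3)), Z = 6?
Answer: -2109 + 92*√2 ≈ -1978.9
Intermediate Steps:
B(T) = √(2 + T) (B(T) = √(T + (5 - 3)) = √(T + 2) = √(2 + T))
l = (23 + 2*√2)² (l = (23 + √(2 + 6))² = (23 + √8)² = (23 + 2*√2)² ≈ 667.11)
(-891 - 1755) + l = (-891 - 1755) + (537 + 92*√2) = -2646 + (537 + 92*√2) = -2109 + 92*√2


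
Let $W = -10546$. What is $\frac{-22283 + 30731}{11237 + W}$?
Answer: $\frac{8448}{691} \approx 12.226$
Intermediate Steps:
$\frac{-22283 + 30731}{11237 + W} = \frac{-22283 + 30731}{11237 - 10546} = \frac{8448}{691}$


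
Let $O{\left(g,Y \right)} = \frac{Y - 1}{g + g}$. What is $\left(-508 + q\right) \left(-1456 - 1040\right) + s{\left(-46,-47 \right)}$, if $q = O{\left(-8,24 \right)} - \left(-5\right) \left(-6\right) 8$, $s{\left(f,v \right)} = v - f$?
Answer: $1870595$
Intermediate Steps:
$O{\left(g,Y \right)} = \frac{-1 + Y}{2 g}$
$q = - \frac{3863}{16}$ ($q = \frac{-1 + 24}{2 \left(-8\right)} - \left(-5\right) \left(-6\right) 8 = \frac{1}{2} \left(- \frac{1}{8}\right) 23 - 30 \cdot 8 = - \frac{23}{16} - 240 = - \frac{3863}{16} \approx -241.44$)
$\left(-508 + q\right) \left(-1456 - 1040\right) + s{\left(-46,-47 \right)} = \left(-508 - \frac{3863}{16}\right) \left(-1456 - 1040\right) - 1 = \left(- \frac{11991}{16}\right) \left(-2496\right) + \left(-47 + 46\right) = 1870596 - 1 = 1870595$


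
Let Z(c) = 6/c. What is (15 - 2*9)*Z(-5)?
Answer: 18/5 ≈ 3.6000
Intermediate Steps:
(15 - 2*9)*Z(-5) = (15 - 2*9)*(6/(-5)) = (15 - 18)*(6*(-⅕)) = -3*(-6/5) = 18/5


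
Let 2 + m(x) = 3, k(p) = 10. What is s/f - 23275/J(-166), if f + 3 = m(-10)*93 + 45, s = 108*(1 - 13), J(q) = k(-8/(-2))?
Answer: -23371/10 ≈ -2337.1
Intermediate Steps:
m(x) = 1 (m(x) = -2 + 3 = 1)
J(q) = 10
s = -1296 (s = 108*(-12) = -1296)
f = 135 (f = -3 + (1*93 + 45) = -3 + (93 + 45) = -3 + 138 = 135)
s/f - 23275/J(-166) = -1296/135 - 23275/10 = -1296*1/135 - 23275*1/10 = -48/5 - 4655/2 = -23371/10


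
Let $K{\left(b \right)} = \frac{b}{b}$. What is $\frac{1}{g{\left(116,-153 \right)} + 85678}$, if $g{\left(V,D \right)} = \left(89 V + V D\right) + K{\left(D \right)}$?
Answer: $\frac{1}{78255} \approx 1.2779 \cdot 10^{-5}$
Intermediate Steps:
$K{\left(b \right)} = 1$
$g{\left(V,D \right)} = 1 + 89 V + D V$ ($g{\left(V,D \right)} = \left(89 V + V D\right) + 1 = \left(89 V + D V\right) + 1 = 1 + 89 V + D V$)
$\frac{1}{g{\left(116,-153 \right)} + 85678} = \frac{1}{\left(1 + 89 \cdot 116 - 17748\right) + 85678} = \frac{1}{\left(1 + 10324 - 17748\right) + 85678} = \frac{1}{-7423 + 85678} = \frac{1}{78255}$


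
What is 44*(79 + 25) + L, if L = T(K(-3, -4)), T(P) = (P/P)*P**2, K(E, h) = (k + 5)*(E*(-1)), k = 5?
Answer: 5476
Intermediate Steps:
K(E, h) = -10*E (K(E, h) = (5 + 5)*(E*(-1)) = 10*(-E) = -10*E)
T(P) = P**2 (T(P) = 1*P**2 = P**2)
L = 900 (L = (-10*(-3))**2 = 30**2 = 900)
44*(79 + 25) + L = 44*(79 + 25) + 900 = 44*104 + 900 = 4576 + 900 = 5476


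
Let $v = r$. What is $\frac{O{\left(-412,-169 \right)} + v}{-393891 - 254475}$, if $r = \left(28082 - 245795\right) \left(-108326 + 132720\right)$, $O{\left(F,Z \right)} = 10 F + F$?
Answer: $\frac{2655447727}{324183} \approx 8191.2$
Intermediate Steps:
$O{\left(F,Z \right)} = 11 F$
$r = -5310890922$ ($r = \left(-217713\right) 24394 = -5310890922$)
$v = -5310890922$
$\frac{O{\left(-412,-169 \right)} + v}{-393891 - 254475} = \frac{11 \left(-412\right) - 5310890922}{-393891 - 254475} = \frac{-4532 - 5310890922}{-648366} = \left(-5310895454\right) \left(- \frac{1}{648366}\right) = \frac{2655447727}{324183}$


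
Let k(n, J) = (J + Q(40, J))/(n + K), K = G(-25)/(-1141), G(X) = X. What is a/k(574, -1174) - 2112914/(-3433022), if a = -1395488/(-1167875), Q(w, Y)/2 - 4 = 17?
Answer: 6183492438783397/647314048754814875 ≈ 0.0095525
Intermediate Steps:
Q(w, Y) = 42 (Q(w, Y) = 8 + 2*17 = 8 + 34 = 42)
K = 25/1141 (K = -25/(-1141) = -25*(-1/1141) = 25/1141 ≈ 0.021911)
k(n, J) = (42 + J)/(25/1141 + n) (k(n, J) = (J + 42)/(n + 25/1141) = (42 + J)/(25/1141 + n))
a = 1395488/1167875 (a = -1395488*(-1/1167875) = 1395488/1167875 ≈ 1.1949)
a/k(574, -1174) - 2112914/(-3433022) = 1395488/(1167875*((1141*(42 - 1174)/(25 + 1141*574)))) - 2112914/(-3433022) = 1395488/(1167875*((1141*(-1132)/(25 + 654934)))) - 2112914*(-1/3433022) = 1395488/(1167875*((1141*(-1132)/654959))) + 1056457/1716511 = 1395488/(1167875*((1141*(1/654959)*(-1132)))) + 1056457/1716511 = 1395488/(1167875*(-1291612/654959)) + 1056457/1716511 = (1395488/1167875)*(-654959/1291612) + 1056457/1716511 = -228496856248/377110341125 + 1056457/1716511 = 6183492438783397/647314048754814875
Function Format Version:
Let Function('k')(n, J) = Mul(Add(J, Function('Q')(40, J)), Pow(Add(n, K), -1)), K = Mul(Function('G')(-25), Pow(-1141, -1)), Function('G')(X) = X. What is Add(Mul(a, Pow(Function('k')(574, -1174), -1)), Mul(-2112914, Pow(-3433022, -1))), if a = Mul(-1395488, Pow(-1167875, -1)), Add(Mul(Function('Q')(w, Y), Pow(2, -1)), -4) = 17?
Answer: Rational(6183492438783397, 647314048754814875) ≈ 0.0095525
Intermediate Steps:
Function('Q')(w, Y) = 42 (Function('Q')(w, Y) = Add(8, Mul(2, 17)) = Add(8, 34) = 42)
K = Rational(25, 1141) (K = Mul(-25, Pow(-1141, -1)) = Mul(-25, Rational(-1, 1141)) = Rational(25, 1141) ≈ 0.021911)
Function('k')(n, J) = Mul(Pow(Add(Rational(25, 1141), n), -1), Add(42, J)) (Function('k')(n, J) = Mul(Add(J, 42), Pow(Add(n, Rational(25, 1141)), -1)) = Mul(Add(42, J), Pow(Add(Rational(25, 1141), n), -1)) = Mul(Pow(Add(Rational(25, 1141), n), -1), Add(42, J)))
a = Rational(1395488, 1167875) (a = Mul(-1395488, Rational(-1, 1167875)) = Rational(1395488, 1167875) ≈ 1.1949)
Add(Mul(a, Pow(Function('k')(574, -1174), -1)), Mul(-2112914, Pow(-3433022, -1))) = Add(Mul(Rational(1395488, 1167875), Pow(Mul(1141, Pow(Add(25, Mul(1141, 574)), -1), Add(42, -1174)), -1)), Mul(-2112914, Pow(-3433022, -1))) = Add(Mul(Rational(1395488, 1167875), Pow(Mul(1141, Pow(Add(25, 654934), -1), -1132), -1)), Mul(-2112914, Rational(-1, 3433022))) = Add(Mul(Rational(1395488, 1167875), Pow(Mul(1141, Pow(654959, -1), -1132), -1)), Rational(1056457, 1716511)) = Add(Mul(Rational(1395488, 1167875), Pow(Mul(1141, Rational(1, 654959), -1132), -1)), Rational(1056457, 1716511)) = Add(Mul(Rational(1395488, 1167875), Pow(Rational(-1291612, 654959), -1)), Rational(1056457, 1716511)) = Add(Mul(Rational(1395488, 1167875), Rational(-654959, 1291612)), Rational(1056457, 1716511)) = Add(Rational(-228496856248, 377110341125), Rational(1056457, 1716511)) = Rational(6183492438783397, 647314048754814875)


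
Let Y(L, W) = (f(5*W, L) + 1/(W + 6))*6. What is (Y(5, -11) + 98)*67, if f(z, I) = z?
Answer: -78122/5 ≈ -15624.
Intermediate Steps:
Y(L, W) = 6/(6 + W) + 30*W (Y(L, W) = (5*W + 1/(W + 6))*6 = (5*W + 1/(6 + W))*6 = (1/(6 + W) + 5*W)*6 = 6/(6 + W) + 30*W)
(Y(5, -11) + 98)*67 = (6*(1 + 5*(-11)² + 30*(-11))/(6 - 11) + 98)*67 = (6*(1 + 5*121 - 330)/(-5) + 98)*67 = (6*(-⅕)*(1 + 605 - 330) + 98)*67 = (6*(-⅕)*276 + 98)*67 = (-1656/5 + 98)*67 = -1166/5*67 = -78122/5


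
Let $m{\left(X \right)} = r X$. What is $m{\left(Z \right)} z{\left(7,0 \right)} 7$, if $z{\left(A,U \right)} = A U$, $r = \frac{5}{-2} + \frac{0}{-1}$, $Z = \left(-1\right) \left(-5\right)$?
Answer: $0$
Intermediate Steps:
$Z = 5$
$r = - \frac{5}{2}$ ($r = 5 \left(- \frac{1}{2}\right) + 0 \left(-1\right) = - \frac{5}{2} + 0 = - \frac{5}{2} \approx -2.5$)
$m{\left(X \right)} = - \frac{5 X}{2}$
$m{\left(Z \right)} z{\left(7,0 \right)} 7 = \left(- \frac{5}{2}\right) 5 \cdot 7 \cdot 0 \cdot 7 = \left(- \frac{25}{2}\right) 0 \cdot 7 = 0 \cdot 7 = 0$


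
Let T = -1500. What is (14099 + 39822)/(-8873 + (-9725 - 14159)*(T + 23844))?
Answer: -53921/533672969 ≈ -0.00010104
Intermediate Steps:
(14099 + 39822)/(-8873 + (-9725 - 14159)*(T + 23844)) = (14099 + 39822)/(-8873 + (-9725 - 14159)*(-1500 + 23844)) = 53921/(-8873 - 23884*22344) = 53921/(-8873 - 533664096) = 53921/(-533672969) = 53921*(-1/533672969) = -53921/533672969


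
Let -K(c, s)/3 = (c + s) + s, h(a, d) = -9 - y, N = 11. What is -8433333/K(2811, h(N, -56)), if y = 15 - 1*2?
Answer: 2811111/2767 ≈ 1015.9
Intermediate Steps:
y = 13 (y = 15 - 2 = 13)
h(a, d) = -22 (h(a, d) = -9 - 1*13 = -9 - 13 = -22)
K(c, s) = -6*s - 3*c (K(c, s) = -3*((c + s) + s) = -3*(c + 2*s) = -6*s - 3*c)
-8433333/K(2811, h(N, -56)) = -8433333/(-6*(-22) - 3*2811) = -8433333/(132 - 8433) = -8433333/(-8301) = -8433333*(-1/8301) = 2811111/2767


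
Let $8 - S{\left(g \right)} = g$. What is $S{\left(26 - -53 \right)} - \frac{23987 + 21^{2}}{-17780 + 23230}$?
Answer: $- \frac{205689}{2725} \approx -75.482$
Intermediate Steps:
$S{\left(g \right)} = 8 - g$
$S{\left(26 - -53 \right)} - \frac{23987 + 21^{2}}{-17780 + 23230} = \left(8 - \left(26 - -53\right)\right) - \frac{23987 + 21^{2}}{-17780 + 23230} = \left(8 - \left(26 + 53\right)\right) - \frac{23987 + 441}{5450} = \left(8 - 79\right) - 24428 \cdot \frac{1}{5450} = \left(8 - 79\right) - \frac{12214}{2725} = -71 - \frac{12214}{2725} = - \frac{205689}{2725}$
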